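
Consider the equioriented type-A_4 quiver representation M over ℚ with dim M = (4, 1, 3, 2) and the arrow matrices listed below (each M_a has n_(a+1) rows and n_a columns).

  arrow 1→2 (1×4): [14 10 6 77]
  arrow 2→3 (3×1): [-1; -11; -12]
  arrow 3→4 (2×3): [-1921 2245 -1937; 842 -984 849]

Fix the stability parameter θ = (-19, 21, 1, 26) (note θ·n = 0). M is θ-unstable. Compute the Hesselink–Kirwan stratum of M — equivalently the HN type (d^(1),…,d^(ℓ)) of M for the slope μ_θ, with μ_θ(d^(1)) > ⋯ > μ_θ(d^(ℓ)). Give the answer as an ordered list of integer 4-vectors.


Interval decomposition of M: I[1,1]^3, I[1,4], I[3,3], I[3,4].
HN type (ℓ=4): μ^(1)=26; μ^(2)=11; μ^(3)=1; μ^(4)=-19

((0, 0, 0, 2); (0, 1, 1, 0); (0, 0, 2, 0); (4, 0, 0, 0))


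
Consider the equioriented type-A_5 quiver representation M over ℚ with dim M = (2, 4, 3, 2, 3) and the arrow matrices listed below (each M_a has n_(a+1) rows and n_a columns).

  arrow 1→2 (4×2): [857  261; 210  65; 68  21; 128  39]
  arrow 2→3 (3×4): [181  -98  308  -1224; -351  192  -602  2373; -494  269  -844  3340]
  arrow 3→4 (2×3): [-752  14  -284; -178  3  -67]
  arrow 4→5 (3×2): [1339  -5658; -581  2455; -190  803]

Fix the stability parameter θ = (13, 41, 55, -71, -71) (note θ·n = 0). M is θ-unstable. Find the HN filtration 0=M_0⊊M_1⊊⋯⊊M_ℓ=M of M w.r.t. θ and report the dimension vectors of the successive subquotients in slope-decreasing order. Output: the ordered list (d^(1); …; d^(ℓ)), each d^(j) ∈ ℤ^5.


Interval decomposition of M: I[1,5]^2, I[2,2], I[2,3], I[5,5].
HN type (ℓ=4): μ^(1)=55; μ^(2)=41; μ^(3)=-33/5; μ^(4)=-71

((0, 0, 1, 0, 0); (0, 2, 0, 0, 0); (2, 2, 2, 2, 2); (0, 0, 0, 0, 1))


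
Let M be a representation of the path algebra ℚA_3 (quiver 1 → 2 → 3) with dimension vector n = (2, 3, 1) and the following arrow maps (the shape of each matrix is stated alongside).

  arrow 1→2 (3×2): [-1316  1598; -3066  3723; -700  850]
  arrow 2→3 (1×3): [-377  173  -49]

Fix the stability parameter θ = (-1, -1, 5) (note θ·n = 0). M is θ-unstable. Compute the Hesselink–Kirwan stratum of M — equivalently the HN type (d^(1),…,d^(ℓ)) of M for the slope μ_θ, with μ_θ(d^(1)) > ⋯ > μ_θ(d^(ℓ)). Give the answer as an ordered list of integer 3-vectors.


Interval decomposition of M: I[1,1], I[1,3], I[2,2]^2.
HN type (ℓ=2): μ^(1)=5; μ^(2)=-1

((0, 0, 1); (2, 3, 0))


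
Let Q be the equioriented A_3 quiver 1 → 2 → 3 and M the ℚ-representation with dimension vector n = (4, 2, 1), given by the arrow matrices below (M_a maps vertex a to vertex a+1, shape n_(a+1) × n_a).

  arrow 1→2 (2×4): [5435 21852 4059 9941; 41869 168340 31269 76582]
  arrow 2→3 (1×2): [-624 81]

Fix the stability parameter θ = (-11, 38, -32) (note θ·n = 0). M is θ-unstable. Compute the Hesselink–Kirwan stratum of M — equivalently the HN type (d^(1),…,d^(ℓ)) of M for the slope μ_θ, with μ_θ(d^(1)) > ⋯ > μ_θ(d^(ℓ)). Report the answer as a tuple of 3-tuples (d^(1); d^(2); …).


Interval decomposition of M: I[1,1]^2, I[1,2], I[1,3].
HN type (ℓ=3): μ^(1)=38; μ^(2)=3; μ^(3)=-11

((0, 1, 0); (0, 1, 1); (4, 0, 0))


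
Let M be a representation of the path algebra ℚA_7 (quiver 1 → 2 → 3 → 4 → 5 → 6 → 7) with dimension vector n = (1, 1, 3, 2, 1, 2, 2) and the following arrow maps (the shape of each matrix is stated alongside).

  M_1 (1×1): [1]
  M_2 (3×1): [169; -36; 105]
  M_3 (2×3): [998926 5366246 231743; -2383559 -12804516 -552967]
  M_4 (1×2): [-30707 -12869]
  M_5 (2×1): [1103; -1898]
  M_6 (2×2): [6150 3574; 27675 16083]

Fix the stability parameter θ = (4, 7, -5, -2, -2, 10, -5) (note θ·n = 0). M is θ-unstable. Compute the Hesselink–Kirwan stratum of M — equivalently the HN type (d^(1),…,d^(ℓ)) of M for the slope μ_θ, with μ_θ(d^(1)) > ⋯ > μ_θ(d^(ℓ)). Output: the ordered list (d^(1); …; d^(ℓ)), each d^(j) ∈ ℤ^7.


Barcode: M ≅ I[1,7], I[3,3], I[3,4], I[6,6], I[7,7]. HN layers by μ_θ (5 steps, strictly decreasing):
  μ^(1)=10; μ^(2)=5/2; μ^(3)=2/5; μ^(4)=-2; μ^(5)=-5

((0, 0, 0, 0, 0, 1, 0); (0, 0, 0, 0, 0, 1, 1); (1, 1, 1, 1, 1, 0, 0); (0, 0, 0, 1, 0, 0, 0); (0, 0, 2, 0, 0, 0, 1))


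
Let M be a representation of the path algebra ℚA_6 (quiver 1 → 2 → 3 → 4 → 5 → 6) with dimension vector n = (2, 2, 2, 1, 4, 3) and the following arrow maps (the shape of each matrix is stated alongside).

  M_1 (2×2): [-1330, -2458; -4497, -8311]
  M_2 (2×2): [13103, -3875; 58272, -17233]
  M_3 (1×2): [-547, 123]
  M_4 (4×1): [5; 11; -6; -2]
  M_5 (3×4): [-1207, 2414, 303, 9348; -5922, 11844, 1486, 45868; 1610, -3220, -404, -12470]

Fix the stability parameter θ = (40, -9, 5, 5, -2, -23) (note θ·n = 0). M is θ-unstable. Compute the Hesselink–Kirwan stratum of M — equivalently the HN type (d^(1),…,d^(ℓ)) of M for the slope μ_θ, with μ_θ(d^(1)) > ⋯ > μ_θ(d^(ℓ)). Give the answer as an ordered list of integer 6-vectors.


Via rank(M_{q-1}∘⋯∘M_p): M ≅ I[1,3], I[1,6], I[5,5]^2, I[5,6], I[6,6].
μ_θ-semistable layers: μ^(1)=12; μ^(2)=8/3; μ^(3)=-2; μ^(4)=-25/2; μ^(5)=-23

((1, 1, 1, 0, 0, 0); (1, 1, 1, 1, 1, 1); (0, 0, 0, 0, 2, 0); (0, 0, 0, 0, 1, 1); (0, 0, 0, 0, 0, 1))


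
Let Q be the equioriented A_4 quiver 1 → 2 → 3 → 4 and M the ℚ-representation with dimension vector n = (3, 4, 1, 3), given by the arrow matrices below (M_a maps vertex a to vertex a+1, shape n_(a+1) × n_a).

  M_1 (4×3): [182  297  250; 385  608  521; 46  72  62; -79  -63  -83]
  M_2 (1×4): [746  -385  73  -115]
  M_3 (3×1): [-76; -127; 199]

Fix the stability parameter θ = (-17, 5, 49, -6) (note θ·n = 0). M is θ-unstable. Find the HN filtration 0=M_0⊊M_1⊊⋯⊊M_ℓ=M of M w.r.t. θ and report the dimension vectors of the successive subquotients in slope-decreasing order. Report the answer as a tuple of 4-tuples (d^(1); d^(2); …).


Interval decomposition of M: I[1,1], I[1,2], I[1,4], I[2,2]^2, I[4,4]^2.
HN type (ℓ=4): μ^(1)=43/2; μ^(2)=5; μ^(3)=-6; μ^(4)=-17

((0, 0, 1, 1); (0, 4, 0, 0); (0, 0, 0, 2); (3, 0, 0, 0))


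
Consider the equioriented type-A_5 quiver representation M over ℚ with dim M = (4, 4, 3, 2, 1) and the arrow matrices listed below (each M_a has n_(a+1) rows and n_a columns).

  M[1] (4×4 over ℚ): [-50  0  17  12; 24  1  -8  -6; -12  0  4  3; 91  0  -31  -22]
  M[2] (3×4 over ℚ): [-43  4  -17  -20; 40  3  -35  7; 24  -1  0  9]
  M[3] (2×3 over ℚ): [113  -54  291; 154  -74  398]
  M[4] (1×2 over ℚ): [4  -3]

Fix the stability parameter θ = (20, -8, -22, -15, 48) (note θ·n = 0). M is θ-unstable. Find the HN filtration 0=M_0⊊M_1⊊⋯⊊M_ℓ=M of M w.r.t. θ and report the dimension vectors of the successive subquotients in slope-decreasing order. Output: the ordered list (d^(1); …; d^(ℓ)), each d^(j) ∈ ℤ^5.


Via rank(M_{q-1}∘⋯∘M_p): M ≅ I[1,2], I[1,3], I[1,4], I[1,5].
μ_θ-semistable layers: μ^(1)=48; μ^(2)=6; μ^(3)=-10/3; μ^(4)=-25/4

((0, 0, 0, 0, 1); (1, 1, 0, 0, 0); (1, 1, 1, 0, 0); (2, 2, 2, 2, 0))


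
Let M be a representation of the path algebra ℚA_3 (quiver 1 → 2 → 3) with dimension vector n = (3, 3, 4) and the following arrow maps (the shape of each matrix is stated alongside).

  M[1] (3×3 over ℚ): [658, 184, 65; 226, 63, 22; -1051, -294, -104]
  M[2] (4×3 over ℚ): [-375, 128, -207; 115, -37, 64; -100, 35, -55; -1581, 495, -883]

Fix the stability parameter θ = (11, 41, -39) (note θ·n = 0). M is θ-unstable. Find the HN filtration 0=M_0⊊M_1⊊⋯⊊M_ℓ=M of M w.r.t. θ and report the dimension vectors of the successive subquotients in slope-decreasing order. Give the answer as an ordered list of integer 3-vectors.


Interval decomposition of M: I[1,3]^3, I[3,3].
HN type (ℓ=2): μ^(1)=13/3; μ^(2)=-39

((3, 3, 3); (0, 0, 1))


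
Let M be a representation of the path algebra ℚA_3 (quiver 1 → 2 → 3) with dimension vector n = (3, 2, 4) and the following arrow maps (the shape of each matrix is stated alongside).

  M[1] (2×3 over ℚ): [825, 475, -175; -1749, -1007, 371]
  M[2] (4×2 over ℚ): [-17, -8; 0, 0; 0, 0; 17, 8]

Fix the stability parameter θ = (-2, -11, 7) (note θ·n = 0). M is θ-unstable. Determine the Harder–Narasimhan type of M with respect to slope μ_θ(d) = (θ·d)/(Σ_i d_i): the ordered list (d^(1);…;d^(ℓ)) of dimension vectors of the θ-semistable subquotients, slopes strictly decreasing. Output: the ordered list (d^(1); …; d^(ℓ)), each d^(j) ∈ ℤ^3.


Barcode: M ≅ I[1,1]^2, I[1,3], I[2,2], I[3,3]^3. HN layers by μ_θ (4 steps, strictly decreasing):
  μ^(1)=7; μ^(2)=-2; μ^(3)=-13/2; μ^(4)=-11

((0, 0, 4); (2, 0, 0); (1, 1, 0); (0, 1, 0))


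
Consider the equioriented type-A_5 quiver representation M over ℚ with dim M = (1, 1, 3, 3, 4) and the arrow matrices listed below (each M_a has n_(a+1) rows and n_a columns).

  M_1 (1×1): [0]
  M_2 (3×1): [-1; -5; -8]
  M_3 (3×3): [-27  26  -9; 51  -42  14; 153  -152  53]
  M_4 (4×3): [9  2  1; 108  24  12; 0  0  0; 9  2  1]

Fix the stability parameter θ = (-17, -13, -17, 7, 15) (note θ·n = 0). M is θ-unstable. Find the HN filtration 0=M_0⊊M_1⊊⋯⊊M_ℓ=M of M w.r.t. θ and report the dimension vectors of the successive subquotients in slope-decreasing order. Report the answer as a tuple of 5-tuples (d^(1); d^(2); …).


Interval decomposition of M: I[1,1], I[2,5], I[3,4]^2, I[5,5]^3.
HN type (ℓ=4): μ^(1)=15; μ^(2)=7; μ^(3)=-15; μ^(4)=-17

((0, 0, 0, 0, 4); (0, 0, 0, 3, 0); (0, 1, 1, 0, 0); (1, 0, 2, 0, 0))


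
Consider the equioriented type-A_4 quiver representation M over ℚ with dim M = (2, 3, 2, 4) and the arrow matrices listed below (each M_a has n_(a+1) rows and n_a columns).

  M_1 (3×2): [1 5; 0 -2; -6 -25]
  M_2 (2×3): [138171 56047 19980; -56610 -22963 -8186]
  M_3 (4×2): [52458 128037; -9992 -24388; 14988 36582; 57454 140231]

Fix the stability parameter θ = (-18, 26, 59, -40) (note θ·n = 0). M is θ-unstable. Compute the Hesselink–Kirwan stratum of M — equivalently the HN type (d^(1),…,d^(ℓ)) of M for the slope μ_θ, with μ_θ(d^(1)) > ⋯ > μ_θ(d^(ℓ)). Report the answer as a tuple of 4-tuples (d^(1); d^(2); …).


Interval decomposition of M: I[1,2], I[1,3], I[2,4], I[4,4]^3.
HN type (ℓ=5): μ^(1)=59; μ^(2)=26; μ^(3)=15; μ^(4)=-18; μ^(5)=-40

((0, 0, 1, 0); (0, 2, 0, 0); (0, 1, 1, 1); (2, 0, 0, 0); (0, 0, 0, 3))


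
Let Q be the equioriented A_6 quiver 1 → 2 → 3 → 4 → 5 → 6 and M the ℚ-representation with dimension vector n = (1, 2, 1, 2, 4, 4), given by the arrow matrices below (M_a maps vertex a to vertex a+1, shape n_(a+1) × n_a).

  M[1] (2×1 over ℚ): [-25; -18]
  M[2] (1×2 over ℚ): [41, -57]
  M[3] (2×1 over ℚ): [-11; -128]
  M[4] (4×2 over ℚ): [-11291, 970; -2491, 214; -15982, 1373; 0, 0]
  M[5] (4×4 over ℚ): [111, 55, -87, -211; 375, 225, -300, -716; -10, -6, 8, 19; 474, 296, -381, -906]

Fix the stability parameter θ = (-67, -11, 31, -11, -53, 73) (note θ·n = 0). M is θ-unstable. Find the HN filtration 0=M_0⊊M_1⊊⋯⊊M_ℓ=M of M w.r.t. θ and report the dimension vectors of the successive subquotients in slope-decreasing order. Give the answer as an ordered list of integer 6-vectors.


Barcode: M ≅ I[1,5], I[2,2], I[4,6], I[5,6]^2, I[6,6]. HN layers by μ_θ (5 steps, strictly decreasing):
  μ^(1)=73; μ^(2)=-11; μ^(3)=-32; μ^(4)=-53; μ^(5)=-67

((0, 0, 0, 0, 0, 4); (0, 2, 1, 1, 1, 0); (0, 0, 0, 1, 1, 0); (0, 0, 0, 0, 2, 0); (1, 0, 0, 0, 0, 0))


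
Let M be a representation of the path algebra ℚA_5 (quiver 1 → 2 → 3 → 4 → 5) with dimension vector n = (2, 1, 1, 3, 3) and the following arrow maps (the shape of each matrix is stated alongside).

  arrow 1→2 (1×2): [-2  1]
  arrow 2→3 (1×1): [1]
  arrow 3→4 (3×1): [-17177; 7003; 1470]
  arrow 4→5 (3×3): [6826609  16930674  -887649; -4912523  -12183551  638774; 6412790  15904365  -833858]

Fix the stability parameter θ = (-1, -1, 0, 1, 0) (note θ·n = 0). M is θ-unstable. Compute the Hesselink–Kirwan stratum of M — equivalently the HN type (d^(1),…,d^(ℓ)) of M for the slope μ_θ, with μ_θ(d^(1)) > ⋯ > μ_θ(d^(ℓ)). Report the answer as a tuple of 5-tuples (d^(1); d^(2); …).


Interval decomposition of M: I[1,1], I[1,5], I[4,5]^2.
HN type (ℓ=3): μ^(1)=1/2; μ^(2)=0; μ^(3)=-1

((0, 0, 0, 3, 3); (0, 0, 1, 0, 0); (2, 1, 0, 0, 0))


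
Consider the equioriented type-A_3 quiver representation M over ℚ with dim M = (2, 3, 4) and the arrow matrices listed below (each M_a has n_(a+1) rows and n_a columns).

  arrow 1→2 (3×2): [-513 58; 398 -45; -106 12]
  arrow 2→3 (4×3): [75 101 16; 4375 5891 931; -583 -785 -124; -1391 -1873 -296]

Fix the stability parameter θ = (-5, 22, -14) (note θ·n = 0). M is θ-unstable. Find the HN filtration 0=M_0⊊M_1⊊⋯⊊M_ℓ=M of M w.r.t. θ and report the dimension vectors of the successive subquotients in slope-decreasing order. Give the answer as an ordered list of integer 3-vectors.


Via rank(M_{q-1}∘⋯∘M_p): M ≅ I[1,2], I[1,3], I[2,3], I[3,3]^2.
μ_θ-semistable layers: μ^(1)=22; μ^(2)=4; μ^(3)=-5; μ^(4)=-14

((0, 1, 0); (0, 2, 2); (2, 0, 0); (0, 0, 2))


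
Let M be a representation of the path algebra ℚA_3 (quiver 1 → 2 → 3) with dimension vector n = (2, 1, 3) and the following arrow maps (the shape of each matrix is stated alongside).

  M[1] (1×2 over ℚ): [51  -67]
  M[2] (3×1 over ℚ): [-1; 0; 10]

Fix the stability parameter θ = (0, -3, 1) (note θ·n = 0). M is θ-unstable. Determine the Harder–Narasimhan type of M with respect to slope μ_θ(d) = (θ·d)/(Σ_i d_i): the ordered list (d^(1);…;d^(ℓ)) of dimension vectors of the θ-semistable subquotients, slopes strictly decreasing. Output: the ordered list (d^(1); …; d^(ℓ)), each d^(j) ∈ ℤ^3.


Interval decomposition of M: I[1,1], I[1,3], I[3,3]^2.
HN type (ℓ=3): μ^(1)=1; μ^(2)=0; μ^(3)=-3/2

((0, 0, 3); (1, 0, 0); (1, 1, 0))


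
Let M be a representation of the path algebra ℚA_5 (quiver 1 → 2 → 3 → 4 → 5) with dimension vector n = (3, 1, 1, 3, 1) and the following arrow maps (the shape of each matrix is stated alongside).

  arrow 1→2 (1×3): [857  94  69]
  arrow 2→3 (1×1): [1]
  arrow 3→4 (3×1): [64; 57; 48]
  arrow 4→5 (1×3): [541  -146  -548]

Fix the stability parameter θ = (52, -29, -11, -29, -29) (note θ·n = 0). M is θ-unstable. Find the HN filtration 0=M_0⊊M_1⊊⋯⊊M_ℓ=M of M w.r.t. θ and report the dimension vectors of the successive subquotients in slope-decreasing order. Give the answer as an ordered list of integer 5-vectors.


Barcode: M ≅ I[1,1]^2, I[1,5], I[4,4]^2. HN layers by μ_θ (3 steps, strictly decreasing):
  μ^(1)=52; μ^(2)=-46/5; μ^(3)=-29

((2, 0, 0, 0, 0); (1, 1, 1, 1, 1); (0, 0, 0, 2, 0))


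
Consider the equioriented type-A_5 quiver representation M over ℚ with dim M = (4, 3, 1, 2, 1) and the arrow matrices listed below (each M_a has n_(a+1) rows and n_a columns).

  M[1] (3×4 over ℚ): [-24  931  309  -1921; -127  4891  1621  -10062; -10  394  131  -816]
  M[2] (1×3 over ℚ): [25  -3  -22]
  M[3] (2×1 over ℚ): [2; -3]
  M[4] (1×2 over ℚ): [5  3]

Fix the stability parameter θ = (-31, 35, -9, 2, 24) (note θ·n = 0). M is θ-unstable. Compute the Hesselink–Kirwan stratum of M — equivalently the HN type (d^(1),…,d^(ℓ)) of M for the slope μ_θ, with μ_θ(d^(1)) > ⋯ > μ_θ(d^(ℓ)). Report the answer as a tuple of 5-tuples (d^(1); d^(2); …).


Barcode: M ≅ I[1,1], I[1,2]^2, I[1,5], I[4,4]. HN layers by μ_θ (5 steps, strictly decreasing):
  μ^(1)=35; μ^(2)=24; μ^(3)=28/3; μ^(4)=2; μ^(5)=-31

((0, 2, 0, 0, 0); (0, 0, 0, 0, 1); (0, 1, 1, 1, 0); (0, 0, 0, 1, 0); (4, 0, 0, 0, 0))


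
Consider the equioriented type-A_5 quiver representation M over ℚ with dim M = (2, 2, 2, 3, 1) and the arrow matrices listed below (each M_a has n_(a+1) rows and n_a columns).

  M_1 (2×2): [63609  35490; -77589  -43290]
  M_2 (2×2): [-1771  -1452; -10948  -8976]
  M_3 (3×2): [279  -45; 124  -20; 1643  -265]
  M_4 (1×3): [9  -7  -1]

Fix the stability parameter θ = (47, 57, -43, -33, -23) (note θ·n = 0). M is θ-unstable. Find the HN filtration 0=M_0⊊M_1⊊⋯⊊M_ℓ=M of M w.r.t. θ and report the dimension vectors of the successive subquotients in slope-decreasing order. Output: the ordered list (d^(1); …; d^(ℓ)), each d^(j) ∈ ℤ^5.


Interval decomposition of M: I[1,1], I[1,4], I[2,2], I[3,3], I[4,4], I[4,5].
HN type (ℓ=6): μ^(1)=57; μ^(2)=47; μ^(3)=7; μ^(4)=-23; μ^(5)=-33; μ^(6)=-43

((0, 1, 0, 0, 0); (1, 0, 0, 0, 0); (1, 1, 1, 1, 0); (0, 0, 0, 0, 1); (0, 0, 0, 2, 0); (0, 0, 1, 0, 0))


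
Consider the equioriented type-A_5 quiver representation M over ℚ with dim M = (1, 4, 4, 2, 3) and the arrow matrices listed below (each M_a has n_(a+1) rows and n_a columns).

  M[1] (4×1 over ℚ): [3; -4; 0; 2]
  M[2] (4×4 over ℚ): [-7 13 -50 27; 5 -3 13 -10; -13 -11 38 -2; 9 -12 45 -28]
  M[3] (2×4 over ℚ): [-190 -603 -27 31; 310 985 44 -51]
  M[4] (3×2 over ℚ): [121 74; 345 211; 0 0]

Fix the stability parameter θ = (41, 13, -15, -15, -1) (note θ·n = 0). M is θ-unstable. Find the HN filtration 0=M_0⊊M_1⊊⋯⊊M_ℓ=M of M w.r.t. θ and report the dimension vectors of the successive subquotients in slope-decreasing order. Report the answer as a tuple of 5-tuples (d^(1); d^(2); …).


Interval decomposition of M: I[1,5], I[2,3]^2, I[2,5], I[5,5].
HN type (ℓ=3): μ^(1)=23/5; μ^(2)=-1; μ^(3)=-17/3

((1, 1, 1, 1, 1); (0, 2, 2, 0, 2); (0, 1, 1, 1, 0))


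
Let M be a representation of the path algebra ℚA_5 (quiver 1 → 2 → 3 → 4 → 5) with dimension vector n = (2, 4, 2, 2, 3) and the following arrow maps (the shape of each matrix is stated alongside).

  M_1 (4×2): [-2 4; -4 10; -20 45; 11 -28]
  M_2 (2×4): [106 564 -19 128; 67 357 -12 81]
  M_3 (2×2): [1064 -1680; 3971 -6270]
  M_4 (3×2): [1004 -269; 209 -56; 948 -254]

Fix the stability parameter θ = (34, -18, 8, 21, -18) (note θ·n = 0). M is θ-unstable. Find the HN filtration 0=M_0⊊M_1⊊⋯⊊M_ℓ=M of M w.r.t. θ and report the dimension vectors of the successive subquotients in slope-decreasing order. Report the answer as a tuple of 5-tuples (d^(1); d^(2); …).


Interval decomposition of M: I[1,3], I[1,5], I[2,2]^2, I[4,5], I[5,5].
HN type (ℓ=4): μ^(1)=8; μ^(2)=27/5; μ^(3)=3/2; μ^(4)=-18

((1, 1, 1, 0, 0); (1, 1, 1, 1, 1); (0, 0, 0, 1, 1); (0, 2, 0, 0, 1))


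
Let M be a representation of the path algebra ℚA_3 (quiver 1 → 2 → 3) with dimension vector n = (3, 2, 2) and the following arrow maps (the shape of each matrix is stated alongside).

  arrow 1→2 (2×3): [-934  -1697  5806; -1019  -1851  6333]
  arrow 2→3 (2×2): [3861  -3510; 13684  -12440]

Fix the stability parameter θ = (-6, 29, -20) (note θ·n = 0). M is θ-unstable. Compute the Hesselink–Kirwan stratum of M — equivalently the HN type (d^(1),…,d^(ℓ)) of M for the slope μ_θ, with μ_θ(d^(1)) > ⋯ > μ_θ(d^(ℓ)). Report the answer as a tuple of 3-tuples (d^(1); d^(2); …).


Barcode: M ≅ I[1,1], I[1,2], I[1,3], I[3,3]. HN layers by μ_θ (4 steps, strictly decreasing):
  μ^(1)=29; μ^(2)=9/2; μ^(3)=-6; μ^(4)=-20

((0, 1, 0); (0, 1, 1); (3, 0, 0); (0, 0, 1))


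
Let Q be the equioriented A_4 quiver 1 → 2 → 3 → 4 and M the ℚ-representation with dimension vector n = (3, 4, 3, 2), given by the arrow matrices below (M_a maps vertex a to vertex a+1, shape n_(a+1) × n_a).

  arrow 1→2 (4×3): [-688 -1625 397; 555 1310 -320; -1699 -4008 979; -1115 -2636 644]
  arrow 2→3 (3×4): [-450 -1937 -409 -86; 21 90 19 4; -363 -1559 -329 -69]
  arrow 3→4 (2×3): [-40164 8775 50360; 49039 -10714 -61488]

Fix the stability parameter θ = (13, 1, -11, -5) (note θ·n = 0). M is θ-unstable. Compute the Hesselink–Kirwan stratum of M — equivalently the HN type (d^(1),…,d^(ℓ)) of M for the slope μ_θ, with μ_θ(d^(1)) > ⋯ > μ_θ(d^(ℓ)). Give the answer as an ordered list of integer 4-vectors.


Interval decomposition of M: I[1,3], I[1,4]^2, I[2,2].
HN type (ℓ=2): μ^(1)=1; μ^(2)=-1/2

((1, 2, 1, 0); (2, 2, 2, 2))


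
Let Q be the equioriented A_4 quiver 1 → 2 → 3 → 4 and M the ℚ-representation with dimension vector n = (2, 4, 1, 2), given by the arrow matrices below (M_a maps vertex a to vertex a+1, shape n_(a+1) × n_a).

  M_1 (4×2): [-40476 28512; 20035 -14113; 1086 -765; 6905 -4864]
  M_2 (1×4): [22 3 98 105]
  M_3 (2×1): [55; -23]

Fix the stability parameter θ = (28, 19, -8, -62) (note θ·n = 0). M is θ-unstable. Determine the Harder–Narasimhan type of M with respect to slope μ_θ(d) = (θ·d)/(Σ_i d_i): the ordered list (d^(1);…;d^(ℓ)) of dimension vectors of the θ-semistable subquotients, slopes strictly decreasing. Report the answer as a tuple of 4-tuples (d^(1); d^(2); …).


Interval decomposition of M: I[1,2], I[1,4], I[2,2]^2, I[4,4].
HN type (ℓ=4): μ^(1)=47/2; μ^(2)=19; μ^(3)=-23/4; μ^(4)=-62

((1, 1, 0, 0); (0, 2, 0, 0); (1, 1, 1, 1); (0, 0, 0, 1))


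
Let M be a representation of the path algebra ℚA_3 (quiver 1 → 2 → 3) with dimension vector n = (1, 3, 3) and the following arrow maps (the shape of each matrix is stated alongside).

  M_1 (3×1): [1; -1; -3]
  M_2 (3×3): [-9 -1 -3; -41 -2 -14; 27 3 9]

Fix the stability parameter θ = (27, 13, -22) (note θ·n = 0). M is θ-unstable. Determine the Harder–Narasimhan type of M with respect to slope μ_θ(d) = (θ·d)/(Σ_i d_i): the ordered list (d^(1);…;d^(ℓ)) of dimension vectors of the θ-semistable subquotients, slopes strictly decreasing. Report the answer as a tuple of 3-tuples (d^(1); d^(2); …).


Interval decomposition of M: I[1,3], I[2,2], I[2,3], I[3,3].
HN type (ℓ=4): μ^(1)=13; μ^(2)=6; μ^(3)=-9/2; μ^(4)=-22

((0, 1, 0); (1, 1, 1); (0, 1, 1); (0, 0, 1))


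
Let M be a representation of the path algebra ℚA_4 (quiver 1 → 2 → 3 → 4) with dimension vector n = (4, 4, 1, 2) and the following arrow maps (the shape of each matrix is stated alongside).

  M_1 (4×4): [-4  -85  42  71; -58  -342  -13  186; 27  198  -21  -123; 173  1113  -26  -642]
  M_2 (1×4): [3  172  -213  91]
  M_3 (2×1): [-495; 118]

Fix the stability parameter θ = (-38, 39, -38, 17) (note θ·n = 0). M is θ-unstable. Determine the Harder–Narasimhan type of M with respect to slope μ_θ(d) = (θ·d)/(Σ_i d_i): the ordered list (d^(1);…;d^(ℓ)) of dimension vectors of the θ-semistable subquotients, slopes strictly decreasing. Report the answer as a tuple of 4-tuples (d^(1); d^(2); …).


Via rank(M_{q-1}∘⋯∘M_p): M ≅ I[1,2]^3, I[1,4], I[4,4].
μ_θ-semistable layers: μ^(1)=39; μ^(2)=17; μ^(3)=1/2; μ^(4)=-38

((0, 3, 0, 0); (0, 0, 0, 2); (0, 1, 1, 0); (4, 0, 0, 0))


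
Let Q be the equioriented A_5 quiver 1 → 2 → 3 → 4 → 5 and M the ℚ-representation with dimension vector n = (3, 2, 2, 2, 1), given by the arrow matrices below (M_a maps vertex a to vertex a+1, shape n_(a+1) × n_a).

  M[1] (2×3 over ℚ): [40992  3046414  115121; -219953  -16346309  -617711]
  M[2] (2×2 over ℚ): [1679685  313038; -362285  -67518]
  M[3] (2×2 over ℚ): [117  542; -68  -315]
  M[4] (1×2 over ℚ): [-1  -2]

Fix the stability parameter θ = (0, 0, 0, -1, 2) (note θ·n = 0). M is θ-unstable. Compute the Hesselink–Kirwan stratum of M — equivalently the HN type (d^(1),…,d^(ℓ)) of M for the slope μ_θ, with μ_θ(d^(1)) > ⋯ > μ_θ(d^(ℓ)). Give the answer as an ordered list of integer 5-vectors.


Interval decomposition of M: I[1,1], I[1,2], I[1,5], I[3,4].
HN type (ℓ=4): μ^(1)=2; μ^(2)=0; μ^(3)=-1/4; μ^(4)=-1/2

((0, 0, 0, 0, 1); (2, 1, 0, 0, 0); (1, 1, 1, 1, 0); (0, 0, 1, 1, 0))


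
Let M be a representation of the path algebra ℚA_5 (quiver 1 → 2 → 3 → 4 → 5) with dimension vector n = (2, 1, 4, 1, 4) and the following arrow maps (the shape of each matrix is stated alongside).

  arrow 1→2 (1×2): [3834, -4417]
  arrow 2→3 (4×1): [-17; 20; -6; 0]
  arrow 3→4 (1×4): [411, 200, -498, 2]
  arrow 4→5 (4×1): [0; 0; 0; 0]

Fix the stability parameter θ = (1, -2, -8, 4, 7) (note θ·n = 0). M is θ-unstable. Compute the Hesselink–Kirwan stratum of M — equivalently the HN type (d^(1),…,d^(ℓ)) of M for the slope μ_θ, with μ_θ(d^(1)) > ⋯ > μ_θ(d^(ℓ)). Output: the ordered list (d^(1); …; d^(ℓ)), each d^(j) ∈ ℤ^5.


Interval decomposition of M: I[1,1], I[1,4], I[3,3]^3, I[5,5]^4.
HN type (ℓ=5): μ^(1)=7; μ^(2)=4; μ^(3)=1; μ^(4)=-3; μ^(5)=-8

((0, 0, 0, 0, 4); (0, 0, 0, 1, 0); (1, 0, 0, 0, 0); (1, 1, 1, 0, 0); (0, 0, 3, 0, 0))


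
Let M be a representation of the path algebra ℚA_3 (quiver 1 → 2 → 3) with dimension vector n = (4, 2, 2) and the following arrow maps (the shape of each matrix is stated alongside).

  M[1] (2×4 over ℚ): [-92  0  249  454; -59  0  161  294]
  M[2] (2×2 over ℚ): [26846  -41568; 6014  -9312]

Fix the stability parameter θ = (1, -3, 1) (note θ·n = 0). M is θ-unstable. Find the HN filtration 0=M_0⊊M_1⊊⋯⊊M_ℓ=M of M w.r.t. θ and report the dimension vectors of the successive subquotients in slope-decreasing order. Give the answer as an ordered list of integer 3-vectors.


Via rank(M_{q-1}∘⋯∘M_p): M ≅ I[1,1]^2, I[1,2], I[1,3], I[3,3].
μ_θ-semistable layers: μ^(1)=1; μ^(2)=-1

((2, 0, 2); (2, 2, 0))


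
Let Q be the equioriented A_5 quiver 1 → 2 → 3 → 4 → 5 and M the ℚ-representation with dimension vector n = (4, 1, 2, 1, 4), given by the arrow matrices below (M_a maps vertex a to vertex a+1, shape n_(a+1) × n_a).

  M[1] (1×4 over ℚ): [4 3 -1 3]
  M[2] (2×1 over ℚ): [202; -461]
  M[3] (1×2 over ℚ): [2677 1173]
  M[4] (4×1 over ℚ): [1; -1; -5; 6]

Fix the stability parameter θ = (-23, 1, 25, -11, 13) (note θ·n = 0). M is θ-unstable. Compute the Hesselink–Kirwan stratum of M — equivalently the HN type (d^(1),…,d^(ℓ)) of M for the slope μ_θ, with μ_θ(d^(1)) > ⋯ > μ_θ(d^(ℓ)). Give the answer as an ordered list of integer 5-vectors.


Via rank(M_{q-1}∘⋯∘M_p): M ≅ I[1,1]^3, I[1,5], I[3,3], I[5,5]^3.
μ_θ-semistable layers: μ^(1)=25; μ^(2)=13; μ^(3)=7; μ^(4)=1; μ^(5)=-23

((0, 0, 1, 0, 0); (0, 0, 0, 0, 4); (0, 0, 1, 1, 0); (0, 1, 0, 0, 0); (4, 0, 0, 0, 0))


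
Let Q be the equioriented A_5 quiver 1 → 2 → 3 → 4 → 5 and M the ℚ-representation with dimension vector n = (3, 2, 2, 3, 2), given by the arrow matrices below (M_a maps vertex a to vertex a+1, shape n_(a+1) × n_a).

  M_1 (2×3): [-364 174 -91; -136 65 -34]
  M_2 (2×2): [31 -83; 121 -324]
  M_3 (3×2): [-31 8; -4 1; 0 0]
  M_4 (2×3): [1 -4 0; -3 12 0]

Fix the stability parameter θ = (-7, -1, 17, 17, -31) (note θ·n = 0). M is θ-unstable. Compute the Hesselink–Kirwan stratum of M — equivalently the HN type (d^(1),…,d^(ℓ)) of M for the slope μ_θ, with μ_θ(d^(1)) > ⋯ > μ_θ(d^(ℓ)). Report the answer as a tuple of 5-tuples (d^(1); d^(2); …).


Interval decomposition of M: I[1,1], I[1,4], I[1,5], I[4,4], I[5,5].
HN type (ℓ=5): μ^(1)=17; μ^(2)=1; μ^(3)=-1; μ^(4)=-7; μ^(5)=-31

((0, 0, 1, 2, 0); (0, 0, 1, 1, 1); (0, 2, 0, 0, 0); (3, 0, 0, 0, 0); (0, 0, 0, 0, 1))


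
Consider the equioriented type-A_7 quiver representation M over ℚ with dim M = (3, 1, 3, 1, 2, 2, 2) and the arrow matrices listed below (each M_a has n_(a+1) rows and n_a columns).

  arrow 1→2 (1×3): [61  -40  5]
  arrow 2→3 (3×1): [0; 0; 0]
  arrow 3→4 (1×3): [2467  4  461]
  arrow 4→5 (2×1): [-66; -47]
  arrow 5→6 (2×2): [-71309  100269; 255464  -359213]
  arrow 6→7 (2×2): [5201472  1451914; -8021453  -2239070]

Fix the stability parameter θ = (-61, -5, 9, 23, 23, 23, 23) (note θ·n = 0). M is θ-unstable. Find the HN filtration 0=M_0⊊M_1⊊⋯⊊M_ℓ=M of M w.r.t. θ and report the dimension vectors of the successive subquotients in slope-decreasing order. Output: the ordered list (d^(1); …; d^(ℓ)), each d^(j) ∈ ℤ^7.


Via rank(M_{q-1}∘⋯∘M_p): M ≅ I[1,1]^2, I[1,2], I[3,3]^2, I[3,7], I[5,7].
μ_θ-semistable layers: μ^(1)=23; μ^(2)=9; μ^(3)=-5; μ^(4)=-61

((0, 0, 0, 1, 2, 2, 2); (0, 0, 3, 0, 0, 0, 0); (0, 1, 0, 0, 0, 0, 0); (3, 0, 0, 0, 0, 0, 0))


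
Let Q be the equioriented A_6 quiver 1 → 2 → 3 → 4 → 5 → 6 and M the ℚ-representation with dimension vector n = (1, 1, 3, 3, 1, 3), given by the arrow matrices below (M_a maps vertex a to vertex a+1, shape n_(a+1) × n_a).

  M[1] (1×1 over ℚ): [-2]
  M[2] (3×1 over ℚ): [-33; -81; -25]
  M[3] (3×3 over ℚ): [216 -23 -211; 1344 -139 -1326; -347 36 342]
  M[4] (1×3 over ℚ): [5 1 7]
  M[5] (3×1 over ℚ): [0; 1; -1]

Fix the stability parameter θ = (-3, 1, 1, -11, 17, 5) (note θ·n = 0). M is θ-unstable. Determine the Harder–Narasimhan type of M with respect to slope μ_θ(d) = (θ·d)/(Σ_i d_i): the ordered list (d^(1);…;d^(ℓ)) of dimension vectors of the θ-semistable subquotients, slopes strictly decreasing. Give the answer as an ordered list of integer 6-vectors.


Via rank(M_{q-1}∘⋯∘M_p): M ≅ I[1,6], I[3,4]^2, I[6,6]^2.
μ_θ-semistable layers: μ^(1)=11; μ^(2)=5; μ^(3)=-3; μ^(4)=-5

((0, 0, 0, 0, 1, 1); (0, 0, 0, 0, 0, 2); (1, 1, 1, 1, 0, 0); (0, 0, 2, 2, 0, 0))


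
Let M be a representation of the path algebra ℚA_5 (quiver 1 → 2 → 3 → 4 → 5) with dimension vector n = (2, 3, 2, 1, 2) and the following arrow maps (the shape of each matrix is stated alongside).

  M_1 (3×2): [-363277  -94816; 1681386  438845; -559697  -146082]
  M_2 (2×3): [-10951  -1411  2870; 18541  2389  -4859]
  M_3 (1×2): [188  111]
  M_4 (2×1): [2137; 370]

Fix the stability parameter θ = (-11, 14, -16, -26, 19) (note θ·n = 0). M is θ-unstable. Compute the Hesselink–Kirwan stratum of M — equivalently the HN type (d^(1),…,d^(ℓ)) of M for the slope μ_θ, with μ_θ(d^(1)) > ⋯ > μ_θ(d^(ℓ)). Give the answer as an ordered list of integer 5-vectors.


Interval decomposition of M: I[1,3], I[1,5], I[2,2], I[5,5].
HN type (ℓ=5): μ^(1)=19; μ^(2)=14; μ^(3)=-1; μ^(4)=-28/3; μ^(5)=-11

((0, 0, 0, 0, 2); (0, 1, 0, 0, 0); (0, 1, 1, 0, 0); (0, 1, 1, 1, 0); (2, 0, 0, 0, 0))


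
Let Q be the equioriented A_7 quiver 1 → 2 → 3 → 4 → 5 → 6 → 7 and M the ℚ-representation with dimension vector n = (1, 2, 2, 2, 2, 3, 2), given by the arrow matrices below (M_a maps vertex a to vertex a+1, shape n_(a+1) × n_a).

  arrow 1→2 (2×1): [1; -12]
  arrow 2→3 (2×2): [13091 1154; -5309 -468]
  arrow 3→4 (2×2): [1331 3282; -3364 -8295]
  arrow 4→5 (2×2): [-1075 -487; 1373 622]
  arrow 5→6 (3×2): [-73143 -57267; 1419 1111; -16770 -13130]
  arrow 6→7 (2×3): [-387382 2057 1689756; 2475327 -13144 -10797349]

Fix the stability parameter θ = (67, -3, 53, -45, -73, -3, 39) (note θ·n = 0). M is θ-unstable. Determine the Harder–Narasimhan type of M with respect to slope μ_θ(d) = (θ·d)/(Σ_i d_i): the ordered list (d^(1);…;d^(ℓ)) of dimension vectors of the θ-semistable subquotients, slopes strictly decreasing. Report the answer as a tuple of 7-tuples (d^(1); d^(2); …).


Via rank(M_{q-1}∘⋯∘M_p): M ≅ I[1,7], I[2,5], I[6,6], I[6,7].
μ_θ-semistable layers: μ^(1)=39; μ^(2)=-2/3; μ^(3)=-3; μ^(4)=-17

((0, 0, 0, 0, 0, 0, 2); (1, 1, 1, 1, 1, 1, 0); (0, 0, 0, 0, 0, 2, 0); (0, 1, 1, 1, 1, 0, 0))


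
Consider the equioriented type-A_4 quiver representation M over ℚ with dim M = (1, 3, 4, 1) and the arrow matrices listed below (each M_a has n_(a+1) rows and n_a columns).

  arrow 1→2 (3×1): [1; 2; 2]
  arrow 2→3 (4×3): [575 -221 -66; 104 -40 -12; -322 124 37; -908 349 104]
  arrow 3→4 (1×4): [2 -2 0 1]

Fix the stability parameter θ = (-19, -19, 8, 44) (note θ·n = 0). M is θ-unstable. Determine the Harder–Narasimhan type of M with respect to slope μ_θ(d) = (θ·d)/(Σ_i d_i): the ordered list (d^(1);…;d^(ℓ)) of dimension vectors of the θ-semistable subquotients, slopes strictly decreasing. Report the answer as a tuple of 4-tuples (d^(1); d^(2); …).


Interval decomposition of M: I[1,3], I[2,3], I[2,4], I[3,3].
HN type (ℓ=3): μ^(1)=44; μ^(2)=8; μ^(3)=-19

((0, 0, 0, 1); (0, 0, 4, 0); (1, 3, 0, 0))


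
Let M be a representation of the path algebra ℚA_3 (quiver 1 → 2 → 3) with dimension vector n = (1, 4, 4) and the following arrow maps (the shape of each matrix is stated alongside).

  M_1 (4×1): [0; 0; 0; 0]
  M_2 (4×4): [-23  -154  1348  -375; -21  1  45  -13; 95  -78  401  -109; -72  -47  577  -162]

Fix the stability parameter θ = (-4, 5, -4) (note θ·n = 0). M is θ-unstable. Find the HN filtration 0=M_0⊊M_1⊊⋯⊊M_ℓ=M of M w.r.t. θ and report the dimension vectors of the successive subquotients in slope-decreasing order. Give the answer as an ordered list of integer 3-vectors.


Via rank(M_{q-1}∘⋯∘M_p): M ≅ I[1,1], I[2,3]^4.
μ_θ-semistable layers: μ^(1)=1/2; μ^(2)=-4

((0, 4, 4); (1, 0, 0))


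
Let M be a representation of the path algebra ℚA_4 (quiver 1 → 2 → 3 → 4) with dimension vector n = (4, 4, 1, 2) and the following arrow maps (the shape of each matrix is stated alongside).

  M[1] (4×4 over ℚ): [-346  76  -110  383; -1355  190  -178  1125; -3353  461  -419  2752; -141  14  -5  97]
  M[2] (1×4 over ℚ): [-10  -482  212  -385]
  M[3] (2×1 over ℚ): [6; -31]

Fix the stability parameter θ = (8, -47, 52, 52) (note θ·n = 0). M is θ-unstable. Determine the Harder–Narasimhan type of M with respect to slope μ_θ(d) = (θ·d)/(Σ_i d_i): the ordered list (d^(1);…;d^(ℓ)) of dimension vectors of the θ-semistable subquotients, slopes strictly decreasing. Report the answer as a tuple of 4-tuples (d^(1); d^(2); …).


Interval decomposition of M: I[1,2]^3, I[1,4], I[4,4].
HN type (ℓ=2): μ^(1)=52; μ^(2)=-39/2

((0, 0, 1, 2); (4, 4, 0, 0))


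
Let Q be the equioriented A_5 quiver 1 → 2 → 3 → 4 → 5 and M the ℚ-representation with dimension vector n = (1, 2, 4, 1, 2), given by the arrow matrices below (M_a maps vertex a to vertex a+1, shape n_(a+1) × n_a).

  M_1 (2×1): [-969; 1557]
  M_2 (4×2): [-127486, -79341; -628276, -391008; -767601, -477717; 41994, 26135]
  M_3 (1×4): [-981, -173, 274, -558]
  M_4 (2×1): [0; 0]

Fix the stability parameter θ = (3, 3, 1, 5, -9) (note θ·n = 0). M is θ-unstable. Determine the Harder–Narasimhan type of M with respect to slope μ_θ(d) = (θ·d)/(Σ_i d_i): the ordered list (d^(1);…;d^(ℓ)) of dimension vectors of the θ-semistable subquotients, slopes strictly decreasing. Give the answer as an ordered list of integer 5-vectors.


Interval decomposition of M: I[1,4], I[2,3], I[3,3]^2, I[5,5]^2.
HN type (ℓ=5): μ^(1)=5; μ^(2)=7/3; μ^(3)=2; μ^(4)=1; μ^(5)=-9

((0, 0, 0, 1, 0); (1, 1, 1, 0, 0); (0, 1, 1, 0, 0); (0, 0, 2, 0, 0); (0, 0, 0, 0, 2))


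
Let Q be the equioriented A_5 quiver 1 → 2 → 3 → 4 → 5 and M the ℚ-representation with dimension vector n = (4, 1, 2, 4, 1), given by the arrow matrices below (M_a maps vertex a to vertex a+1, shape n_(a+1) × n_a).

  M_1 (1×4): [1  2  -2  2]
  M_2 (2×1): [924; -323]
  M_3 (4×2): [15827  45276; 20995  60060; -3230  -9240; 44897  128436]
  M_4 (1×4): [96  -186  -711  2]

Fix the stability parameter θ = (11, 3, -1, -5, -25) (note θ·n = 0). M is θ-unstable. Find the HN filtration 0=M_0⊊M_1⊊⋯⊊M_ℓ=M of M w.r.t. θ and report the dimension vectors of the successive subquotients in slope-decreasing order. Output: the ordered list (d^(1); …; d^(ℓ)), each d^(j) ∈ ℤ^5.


Via rank(M_{q-1}∘⋯∘M_p): M ≅ I[1,1]^3, I[1,3], I[3,5], I[4,4]^3.
μ_θ-semistable layers: μ^(1)=11; μ^(2)=13/3; μ^(3)=-5; μ^(4)=-31/3

((3, 0, 0, 0, 0); (1, 1, 1, 0, 0); (0, 0, 0, 3, 0); (0, 0, 1, 1, 1))


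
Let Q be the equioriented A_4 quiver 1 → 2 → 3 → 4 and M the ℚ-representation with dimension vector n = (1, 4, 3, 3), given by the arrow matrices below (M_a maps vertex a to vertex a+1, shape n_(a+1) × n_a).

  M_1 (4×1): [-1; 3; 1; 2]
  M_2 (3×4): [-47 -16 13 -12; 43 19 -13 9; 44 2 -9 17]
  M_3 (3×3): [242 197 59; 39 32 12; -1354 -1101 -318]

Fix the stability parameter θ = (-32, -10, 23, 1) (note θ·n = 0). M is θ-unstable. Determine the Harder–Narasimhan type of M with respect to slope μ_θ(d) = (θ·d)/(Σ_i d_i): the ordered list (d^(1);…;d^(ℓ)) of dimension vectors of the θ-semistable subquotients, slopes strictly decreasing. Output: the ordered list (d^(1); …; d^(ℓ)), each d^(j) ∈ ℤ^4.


Via rank(M_{q-1}∘⋯∘M_p): M ≅ I[1,4], I[2,2], I[2,4]^2.
μ_θ-semistable layers: μ^(1)=12; μ^(2)=-10; μ^(3)=-32

((0, 0, 3, 3); (0, 4, 0, 0); (1, 0, 0, 0))


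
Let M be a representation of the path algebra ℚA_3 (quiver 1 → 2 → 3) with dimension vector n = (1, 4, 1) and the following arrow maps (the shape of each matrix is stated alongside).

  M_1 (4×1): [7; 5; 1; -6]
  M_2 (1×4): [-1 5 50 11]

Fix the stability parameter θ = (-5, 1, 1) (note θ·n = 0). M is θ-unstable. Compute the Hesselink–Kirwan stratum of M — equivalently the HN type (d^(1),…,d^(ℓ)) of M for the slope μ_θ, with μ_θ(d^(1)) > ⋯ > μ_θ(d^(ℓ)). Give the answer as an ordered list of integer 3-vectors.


Interval decomposition of M: I[1,3], I[2,2]^3.
HN type (ℓ=2): μ^(1)=1; μ^(2)=-5

((0, 4, 1); (1, 0, 0))


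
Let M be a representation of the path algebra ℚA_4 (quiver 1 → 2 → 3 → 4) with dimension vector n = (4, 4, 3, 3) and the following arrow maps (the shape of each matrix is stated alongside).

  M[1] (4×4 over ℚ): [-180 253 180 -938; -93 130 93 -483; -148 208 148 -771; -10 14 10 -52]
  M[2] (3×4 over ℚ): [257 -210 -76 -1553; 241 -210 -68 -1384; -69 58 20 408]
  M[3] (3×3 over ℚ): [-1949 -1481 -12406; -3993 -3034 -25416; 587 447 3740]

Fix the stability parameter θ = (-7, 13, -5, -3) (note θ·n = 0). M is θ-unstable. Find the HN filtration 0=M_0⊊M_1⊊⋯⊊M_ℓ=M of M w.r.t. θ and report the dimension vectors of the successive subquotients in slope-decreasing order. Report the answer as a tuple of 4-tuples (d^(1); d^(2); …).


Interval decomposition of M: I[1,1], I[1,2], I[1,4]^2, I[2,2], I[3,4].
HN type (ℓ=5): μ^(1)=13; μ^(2)=5/3; μ^(3)=-3; μ^(4)=-5; μ^(5)=-7

((0, 2, 0, 0); (0, 2, 2, 2); (0, 0, 0, 1); (0, 0, 1, 0); (4, 0, 0, 0))


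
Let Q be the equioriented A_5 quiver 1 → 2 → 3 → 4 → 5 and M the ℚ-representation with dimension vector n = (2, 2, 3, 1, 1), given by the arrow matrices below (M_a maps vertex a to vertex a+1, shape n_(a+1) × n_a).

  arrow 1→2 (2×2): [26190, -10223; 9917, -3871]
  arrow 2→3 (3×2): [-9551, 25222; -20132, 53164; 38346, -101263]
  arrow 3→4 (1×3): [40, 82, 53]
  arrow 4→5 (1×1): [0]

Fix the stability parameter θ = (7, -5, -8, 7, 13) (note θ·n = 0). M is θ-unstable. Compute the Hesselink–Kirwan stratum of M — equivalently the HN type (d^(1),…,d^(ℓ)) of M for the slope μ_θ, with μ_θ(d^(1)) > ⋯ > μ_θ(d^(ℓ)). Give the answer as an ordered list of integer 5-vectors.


Interval decomposition of M: I[1,3], I[1,4], I[3,3], I[5,5].
HN type (ℓ=4): μ^(1)=13; μ^(2)=7; μ^(3)=-2; μ^(4)=-8

((0, 0, 0, 0, 1); (0, 0, 0, 1, 0); (2, 2, 2, 0, 0); (0, 0, 1, 0, 0))


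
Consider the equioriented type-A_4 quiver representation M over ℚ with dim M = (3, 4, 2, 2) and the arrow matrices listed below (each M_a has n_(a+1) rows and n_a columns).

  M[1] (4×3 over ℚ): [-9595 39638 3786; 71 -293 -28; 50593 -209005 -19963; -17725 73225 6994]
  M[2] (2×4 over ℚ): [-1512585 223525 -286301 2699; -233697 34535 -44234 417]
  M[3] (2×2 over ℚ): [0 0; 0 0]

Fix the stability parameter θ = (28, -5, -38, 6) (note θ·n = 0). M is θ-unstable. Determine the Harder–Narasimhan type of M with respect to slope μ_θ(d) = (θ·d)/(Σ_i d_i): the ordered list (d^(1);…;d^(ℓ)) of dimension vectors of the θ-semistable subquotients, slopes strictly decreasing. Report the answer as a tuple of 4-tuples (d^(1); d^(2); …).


Via rank(M_{q-1}∘⋯∘M_p): M ≅ I[1,2], I[1,3]^2, I[2,2], I[4,4]^2.
μ_θ-semistable layers: μ^(1)=23/2; μ^(2)=6; μ^(3)=-5

((1, 1, 0, 0); (0, 0, 0, 2); (2, 3, 2, 0))


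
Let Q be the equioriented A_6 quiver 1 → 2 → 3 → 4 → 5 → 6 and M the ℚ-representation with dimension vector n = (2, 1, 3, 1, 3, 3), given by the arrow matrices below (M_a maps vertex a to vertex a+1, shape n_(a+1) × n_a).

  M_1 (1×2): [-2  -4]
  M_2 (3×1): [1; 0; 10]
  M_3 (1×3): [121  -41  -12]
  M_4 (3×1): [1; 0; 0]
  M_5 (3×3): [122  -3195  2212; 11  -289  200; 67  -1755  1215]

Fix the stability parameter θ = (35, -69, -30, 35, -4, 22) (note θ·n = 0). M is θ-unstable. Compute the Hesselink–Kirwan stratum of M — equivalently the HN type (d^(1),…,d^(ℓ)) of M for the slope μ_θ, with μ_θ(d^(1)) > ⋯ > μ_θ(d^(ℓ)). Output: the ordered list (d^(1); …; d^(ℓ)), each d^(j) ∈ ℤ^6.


Interval decomposition of M: I[1,1], I[1,6], I[3,3]^2, I[5,6]^2.
HN type (ℓ=6): μ^(1)=35; μ^(2)=22; μ^(3)=31/2; μ^(4)=-4; μ^(5)=-64/3; μ^(6)=-30

((1, 0, 0, 0, 0, 0); (0, 0, 0, 0, 0, 3); (0, 0, 0, 1, 1, 0); (0, 0, 0, 0, 2, 0); (1, 1, 1, 0, 0, 0); (0, 0, 2, 0, 0, 0))
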